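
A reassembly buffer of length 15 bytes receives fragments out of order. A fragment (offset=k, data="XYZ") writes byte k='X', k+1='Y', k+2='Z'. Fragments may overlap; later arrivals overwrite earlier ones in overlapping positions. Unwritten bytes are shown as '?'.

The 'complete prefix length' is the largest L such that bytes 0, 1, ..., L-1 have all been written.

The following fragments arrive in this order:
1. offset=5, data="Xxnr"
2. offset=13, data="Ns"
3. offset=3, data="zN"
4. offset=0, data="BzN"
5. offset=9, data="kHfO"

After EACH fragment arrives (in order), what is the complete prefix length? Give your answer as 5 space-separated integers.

Answer: 0 0 0 9 15

Derivation:
Fragment 1: offset=5 data="Xxnr" -> buffer=?????Xxnr?????? -> prefix_len=0
Fragment 2: offset=13 data="Ns" -> buffer=?????Xxnr????Ns -> prefix_len=0
Fragment 3: offset=3 data="zN" -> buffer=???zNXxnr????Ns -> prefix_len=0
Fragment 4: offset=0 data="BzN" -> buffer=BzNzNXxnr????Ns -> prefix_len=9
Fragment 5: offset=9 data="kHfO" -> buffer=BzNzNXxnrkHfONs -> prefix_len=15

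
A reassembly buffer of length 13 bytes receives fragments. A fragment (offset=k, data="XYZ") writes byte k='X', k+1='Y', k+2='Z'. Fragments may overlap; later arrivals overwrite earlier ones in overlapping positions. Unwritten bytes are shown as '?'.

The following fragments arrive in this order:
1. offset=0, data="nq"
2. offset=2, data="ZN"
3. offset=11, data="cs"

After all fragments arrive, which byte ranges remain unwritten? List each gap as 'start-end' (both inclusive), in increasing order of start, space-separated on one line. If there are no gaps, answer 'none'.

Answer: 4-10

Derivation:
Fragment 1: offset=0 len=2
Fragment 2: offset=2 len=2
Fragment 3: offset=11 len=2
Gaps: 4-10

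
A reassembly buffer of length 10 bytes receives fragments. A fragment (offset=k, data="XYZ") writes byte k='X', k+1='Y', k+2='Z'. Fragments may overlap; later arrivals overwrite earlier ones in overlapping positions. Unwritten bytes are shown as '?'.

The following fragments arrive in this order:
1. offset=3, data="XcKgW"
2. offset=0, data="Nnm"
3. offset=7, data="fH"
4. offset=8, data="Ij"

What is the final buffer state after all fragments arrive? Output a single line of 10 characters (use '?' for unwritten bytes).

Fragment 1: offset=3 data="XcKgW" -> buffer=???XcKgW??
Fragment 2: offset=0 data="Nnm" -> buffer=NnmXcKgW??
Fragment 3: offset=7 data="fH" -> buffer=NnmXcKgfH?
Fragment 4: offset=8 data="Ij" -> buffer=NnmXcKgfIj

Answer: NnmXcKgfIj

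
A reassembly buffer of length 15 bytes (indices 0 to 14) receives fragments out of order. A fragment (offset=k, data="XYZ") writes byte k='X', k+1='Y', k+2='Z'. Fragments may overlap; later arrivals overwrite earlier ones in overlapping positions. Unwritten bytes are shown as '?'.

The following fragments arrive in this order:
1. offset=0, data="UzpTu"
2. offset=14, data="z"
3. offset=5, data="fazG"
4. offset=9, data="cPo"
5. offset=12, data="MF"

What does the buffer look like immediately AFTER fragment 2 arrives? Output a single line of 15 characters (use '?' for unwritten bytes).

Fragment 1: offset=0 data="UzpTu" -> buffer=UzpTu??????????
Fragment 2: offset=14 data="z" -> buffer=UzpTu?????????z

Answer: UzpTu?????????z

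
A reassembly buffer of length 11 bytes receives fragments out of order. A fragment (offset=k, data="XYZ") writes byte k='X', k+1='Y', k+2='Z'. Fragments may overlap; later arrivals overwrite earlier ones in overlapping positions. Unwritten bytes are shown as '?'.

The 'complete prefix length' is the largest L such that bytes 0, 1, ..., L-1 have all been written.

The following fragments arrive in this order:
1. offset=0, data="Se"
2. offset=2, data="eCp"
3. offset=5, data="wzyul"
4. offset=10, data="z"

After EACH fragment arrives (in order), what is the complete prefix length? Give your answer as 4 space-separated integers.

Answer: 2 5 10 11

Derivation:
Fragment 1: offset=0 data="Se" -> buffer=Se????????? -> prefix_len=2
Fragment 2: offset=2 data="eCp" -> buffer=SeeCp?????? -> prefix_len=5
Fragment 3: offset=5 data="wzyul" -> buffer=SeeCpwzyul? -> prefix_len=10
Fragment 4: offset=10 data="z" -> buffer=SeeCpwzyulz -> prefix_len=11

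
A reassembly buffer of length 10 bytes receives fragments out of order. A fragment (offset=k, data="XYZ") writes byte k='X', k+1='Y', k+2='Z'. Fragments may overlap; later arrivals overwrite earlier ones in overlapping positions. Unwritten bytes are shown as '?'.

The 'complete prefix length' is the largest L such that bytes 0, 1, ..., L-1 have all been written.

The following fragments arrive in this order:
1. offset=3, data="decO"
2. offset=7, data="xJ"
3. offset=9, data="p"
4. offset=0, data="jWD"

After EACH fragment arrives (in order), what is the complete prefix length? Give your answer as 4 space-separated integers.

Fragment 1: offset=3 data="decO" -> buffer=???decO??? -> prefix_len=0
Fragment 2: offset=7 data="xJ" -> buffer=???decOxJ? -> prefix_len=0
Fragment 3: offset=9 data="p" -> buffer=???decOxJp -> prefix_len=0
Fragment 4: offset=0 data="jWD" -> buffer=jWDdecOxJp -> prefix_len=10

Answer: 0 0 0 10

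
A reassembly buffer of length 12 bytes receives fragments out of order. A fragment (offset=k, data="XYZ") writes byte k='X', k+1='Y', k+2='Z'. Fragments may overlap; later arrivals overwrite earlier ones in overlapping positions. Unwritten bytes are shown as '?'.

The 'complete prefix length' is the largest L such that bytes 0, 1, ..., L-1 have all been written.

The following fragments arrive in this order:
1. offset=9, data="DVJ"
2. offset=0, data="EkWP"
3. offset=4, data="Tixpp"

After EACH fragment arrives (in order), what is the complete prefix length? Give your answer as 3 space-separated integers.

Answer: 0 4 12

Derivation:
Fragment 1: offset=9 data="DVJ" -> buffer=?????????DVJ -> prefix_len=0
Fragment 2: offset=0 data="EkWP" -> buffer=EkWP?????DVJ -> prefix_len=4
Fragment 3: offset=4 data="Tixpp" -> buffer=EkWPTixppDVJ -> prefix_len=12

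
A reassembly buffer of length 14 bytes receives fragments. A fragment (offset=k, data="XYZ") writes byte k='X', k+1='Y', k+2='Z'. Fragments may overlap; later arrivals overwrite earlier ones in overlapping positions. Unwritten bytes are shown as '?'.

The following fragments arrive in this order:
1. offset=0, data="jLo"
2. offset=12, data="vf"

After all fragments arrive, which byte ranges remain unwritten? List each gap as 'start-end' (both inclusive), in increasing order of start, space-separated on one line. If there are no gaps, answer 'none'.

Answer: 3-11

Derivation:
Fragment 1: offset=0 len=3
Fragment 2: offset=12 len=2
Gaps: 3-11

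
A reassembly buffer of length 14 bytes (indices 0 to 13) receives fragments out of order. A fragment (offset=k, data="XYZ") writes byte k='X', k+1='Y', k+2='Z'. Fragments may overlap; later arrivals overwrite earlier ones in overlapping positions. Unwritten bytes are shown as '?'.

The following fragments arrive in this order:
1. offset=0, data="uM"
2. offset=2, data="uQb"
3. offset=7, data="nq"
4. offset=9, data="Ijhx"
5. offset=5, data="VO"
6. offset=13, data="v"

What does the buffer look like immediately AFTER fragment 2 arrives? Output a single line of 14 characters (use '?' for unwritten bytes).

Fragment 1: offset=0 data="uM" -> buffer=uM????????????
Fragment 2: offset=2 data="uQb" -> buffer=uMuQb?????????

Answer: uMuQb?????????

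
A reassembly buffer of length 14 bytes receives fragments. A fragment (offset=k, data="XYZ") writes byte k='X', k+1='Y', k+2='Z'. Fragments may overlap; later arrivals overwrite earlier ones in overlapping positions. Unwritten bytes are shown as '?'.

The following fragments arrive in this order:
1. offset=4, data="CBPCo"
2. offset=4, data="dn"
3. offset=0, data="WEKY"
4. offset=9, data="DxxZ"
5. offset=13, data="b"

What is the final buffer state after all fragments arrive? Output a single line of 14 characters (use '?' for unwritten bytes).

Answer: WEKYdnPCoDxxZb

Derivation:
Fragment 1: offset=4 data="CBPCo" -> buffer=????CBPCo?????
Fragment 2: offset=4 data="dn" -> buffer=????dnPCo?????
Fragment 3: offset=0 data="WEKY" -> buffer=WEKYdnPCo?????
Fragment 4: offset=9 data="DxxZ" -> buffer=WEKYdnPCoDxxZ?
Fragment 5: offset=13 data="b" -> buffer=WEKYdnPCoDxxZb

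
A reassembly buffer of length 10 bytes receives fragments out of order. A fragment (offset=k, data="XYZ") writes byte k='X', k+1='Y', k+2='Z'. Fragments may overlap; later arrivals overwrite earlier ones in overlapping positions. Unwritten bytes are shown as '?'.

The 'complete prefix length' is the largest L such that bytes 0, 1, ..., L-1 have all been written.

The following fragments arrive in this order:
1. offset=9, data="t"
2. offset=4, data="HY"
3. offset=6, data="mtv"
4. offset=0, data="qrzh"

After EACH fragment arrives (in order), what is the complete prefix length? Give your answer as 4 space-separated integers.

Fragment 1: offset=9 data="t" -> buffer=?????????t -> prefix_len=0
Fragment 2: offset=4 data="HY" -> buffer=????HY???t -> prefix_len=0
Fragment 3: offset=6 data="mtv" -> buffer=????HYmtvt -> prefix_len=0
Fragment 4: offset=0 data="qrzh" -> buffer=qrzhHYmtvt -> prefix_len=10

Answer: 0 0 0 10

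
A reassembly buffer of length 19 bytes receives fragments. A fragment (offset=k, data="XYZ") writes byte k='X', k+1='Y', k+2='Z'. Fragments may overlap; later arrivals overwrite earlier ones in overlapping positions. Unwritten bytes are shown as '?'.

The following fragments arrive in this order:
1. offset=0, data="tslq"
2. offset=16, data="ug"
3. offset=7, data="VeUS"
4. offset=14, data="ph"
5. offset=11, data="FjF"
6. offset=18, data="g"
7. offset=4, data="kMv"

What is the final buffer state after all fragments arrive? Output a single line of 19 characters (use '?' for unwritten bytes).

Answer: tslqkMvVeUSFjFphugg

Derivation:
Fragment 1: offset=0 data="tslq" -> buffer=tslq???????????????
Fragment 2: offset=16 data="ug" -> buffer=tslq????????????ug?
Fragment 3: offset=7 data="VeUS" -> buffer=tslq???VeUS?????ug?
Fragment 4: offset=14 data="ph" -> buffer=tslq???VeUS???phug?
Fragment 5: offset=11 data="FjF" -> buffer=tslq???VeUSFjFphug?
Fragment 6: offset=18 data="g" -> buffer=tslq???VeUSFjFphugg
Fragment 7: offset=4 data="kMv" -> buffer=tslqkMvVeUSFjFphugg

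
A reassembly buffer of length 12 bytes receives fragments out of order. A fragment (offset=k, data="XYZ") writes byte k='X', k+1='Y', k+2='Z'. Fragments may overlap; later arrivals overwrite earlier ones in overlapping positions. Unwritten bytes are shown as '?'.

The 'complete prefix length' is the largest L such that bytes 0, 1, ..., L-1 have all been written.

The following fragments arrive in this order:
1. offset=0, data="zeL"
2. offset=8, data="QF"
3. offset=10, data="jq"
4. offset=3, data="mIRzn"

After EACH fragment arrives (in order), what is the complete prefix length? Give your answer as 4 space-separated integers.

Answer: 3 3 3 12

Derivation:
Fragment 1: offset=0 data="zeL" -> buffer=zeL????????? -> prefix_len=3
Fragment 2: offset=8 data="QF" -> buffer=zeL?????QF?? -> prefix_len=3
Fragment 3: offset=10 data="jq" -> buffer=zeL?????QFjq -> prefix_len=3
Fragment 4: offset=3 data="mIRzn" -> buffer=zeLmIRznQFjq -> prefix_len=12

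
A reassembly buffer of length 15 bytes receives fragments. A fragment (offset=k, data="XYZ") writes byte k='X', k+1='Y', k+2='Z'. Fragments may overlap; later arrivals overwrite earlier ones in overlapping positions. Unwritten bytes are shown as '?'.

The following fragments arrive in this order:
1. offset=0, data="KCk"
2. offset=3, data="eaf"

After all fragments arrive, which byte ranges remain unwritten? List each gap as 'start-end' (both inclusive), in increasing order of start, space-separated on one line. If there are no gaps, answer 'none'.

Fragment 1: offset=0 len=3
Fragment 2: offset=3 len=3
Gaps: 6-14

Answer: 6-14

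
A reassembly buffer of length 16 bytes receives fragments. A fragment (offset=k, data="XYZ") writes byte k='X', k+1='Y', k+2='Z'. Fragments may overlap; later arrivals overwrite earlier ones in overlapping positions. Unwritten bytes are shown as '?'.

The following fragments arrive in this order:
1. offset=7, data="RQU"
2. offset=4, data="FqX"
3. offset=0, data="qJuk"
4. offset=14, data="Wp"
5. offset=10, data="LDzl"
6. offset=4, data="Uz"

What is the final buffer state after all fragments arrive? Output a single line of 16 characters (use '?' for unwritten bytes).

Fragment 1: offset=7 data="RQU" -> buffer=???????RQU??????
Fragment 2: offset=4 data="FqX" -> buffer=????FqXRQU??????
Fragment 3: offset=0 data="qJuk" -> buffer=qJukFqXRQU??????
Fragment 4: offset=14 data="Wp" -> buffer=qJukFqXRQU????Wp
Fragment 5: offset=10 data="LDzl" -> buffer=qJukFqXRQULDzlWp
Fragment 6: offset=4 data="Uz" -> buffer=qJukUzXRQULDzlWp

Answer: qJukUzXRQULDzlWp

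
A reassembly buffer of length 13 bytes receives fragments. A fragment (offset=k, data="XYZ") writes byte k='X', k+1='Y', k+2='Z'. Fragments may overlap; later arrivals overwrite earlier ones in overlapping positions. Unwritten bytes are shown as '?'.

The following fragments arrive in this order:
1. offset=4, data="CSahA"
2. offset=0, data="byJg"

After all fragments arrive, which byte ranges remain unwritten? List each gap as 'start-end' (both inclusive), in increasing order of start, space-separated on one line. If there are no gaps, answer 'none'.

Fragment 1: offset=4 len=5
Fragment 2: offset=0 len=4
Gaps: 9-12

Answer: 9-12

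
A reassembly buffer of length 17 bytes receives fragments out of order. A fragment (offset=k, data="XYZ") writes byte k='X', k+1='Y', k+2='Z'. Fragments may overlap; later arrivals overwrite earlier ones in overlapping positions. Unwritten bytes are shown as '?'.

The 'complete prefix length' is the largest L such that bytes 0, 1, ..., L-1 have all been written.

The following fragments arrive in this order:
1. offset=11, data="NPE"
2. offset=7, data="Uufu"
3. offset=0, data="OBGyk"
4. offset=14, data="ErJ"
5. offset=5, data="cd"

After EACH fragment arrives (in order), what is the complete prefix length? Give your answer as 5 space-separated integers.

Fragment 1: offset=11 data="NPE" -> buffer=???????????NPE??? -> prefix_len=0
Fragment 2: offset=7 data="Uufu" -> buffer=???????UufuNPE??? -> prefix_len=0
Fragment 3: offset=0 data="OBGyk" -> buffer=OBGyk??UufuNPE??? -> prefix_len=5
Fragment 4: offset=14 data="ErJ" -> buffer=OBGyk??UufuNPEErJ -> prefix_len=5
Fragment 5: offset=5 data="cd" -> buffer=OBGykcdUufuNPEErJ -> prefix_len=17

Answer: 0 0 5 5 17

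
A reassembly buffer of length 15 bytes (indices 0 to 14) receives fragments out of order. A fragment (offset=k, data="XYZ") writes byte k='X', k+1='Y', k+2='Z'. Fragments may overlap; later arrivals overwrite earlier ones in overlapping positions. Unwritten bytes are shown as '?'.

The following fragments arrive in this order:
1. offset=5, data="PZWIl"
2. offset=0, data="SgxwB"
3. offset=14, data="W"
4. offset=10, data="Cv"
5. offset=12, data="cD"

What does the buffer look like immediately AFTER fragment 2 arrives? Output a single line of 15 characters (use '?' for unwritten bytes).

Answer: SgxwBPZWIl?????

Derivation:
Fragment 1: offset=5 data="PZWIl" -> buffer=?????PZWIl?????
Fragment 2: offset=0 data="SgxwB" -> buffer=SgxwBPZWIl?????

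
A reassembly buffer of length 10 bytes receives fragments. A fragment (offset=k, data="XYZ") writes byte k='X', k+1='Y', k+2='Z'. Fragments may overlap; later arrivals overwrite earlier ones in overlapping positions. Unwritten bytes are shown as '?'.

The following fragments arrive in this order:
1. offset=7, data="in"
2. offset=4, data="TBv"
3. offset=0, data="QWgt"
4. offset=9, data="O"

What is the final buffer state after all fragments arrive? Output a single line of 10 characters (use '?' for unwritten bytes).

Fragment 1: offset=7 data="in" -> buffer=???????in?
Fragment 2: offset=4 data="TBv" -> buffer=????TBvin?
Fragment 3: offset=0 data="QWgt" -> buffer=QWgtTBvin?
Fragment 4: offset=9 data="O" -> buffer=QWgtTBvinO

Answer: QWgtTBvinO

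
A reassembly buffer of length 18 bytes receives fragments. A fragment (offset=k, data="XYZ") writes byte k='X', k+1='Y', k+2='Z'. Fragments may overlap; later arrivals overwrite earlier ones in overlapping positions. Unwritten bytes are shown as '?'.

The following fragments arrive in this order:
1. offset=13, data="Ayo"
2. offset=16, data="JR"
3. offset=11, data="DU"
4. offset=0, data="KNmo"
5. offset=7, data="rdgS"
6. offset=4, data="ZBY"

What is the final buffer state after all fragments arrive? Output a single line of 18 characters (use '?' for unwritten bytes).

Fragment 1: offset=13 data="Ayo" -> buffer=?????????????Ayo??
Fragment 2: offset=16 data="JR" -> buffer=?????????????AyoJR
Fragment 3: offset=11 data="DU" -> buffer=???????????DUAyoJR
Fragment 4: offset=0 data="KNmo" -> buffer=KNmo???????DUAyoJR
Fragment 5: offset=7 data="rdgS" -> buffer=KNmo???rdgSDUAyoJR
Fragment 6: offset=4 data="ZBY" -> buffer=KNmoZBYrdgSDUAyoJR

Answer: KNmoZBYrdgSDUAyoJR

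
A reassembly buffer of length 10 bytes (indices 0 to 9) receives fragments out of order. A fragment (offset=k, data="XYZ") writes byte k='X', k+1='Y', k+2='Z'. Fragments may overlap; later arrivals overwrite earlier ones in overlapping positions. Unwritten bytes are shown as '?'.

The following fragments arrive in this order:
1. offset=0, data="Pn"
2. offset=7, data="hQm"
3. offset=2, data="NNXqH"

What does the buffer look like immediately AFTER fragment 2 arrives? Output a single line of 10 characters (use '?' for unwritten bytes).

Answer: Pn?????hQm

Derivation:
Fragment 1: offset=0 data="Pn" -> buffer=Pn????????
Fragment 2: offset=7 data="hQm" -> buffer=Pn?????hQm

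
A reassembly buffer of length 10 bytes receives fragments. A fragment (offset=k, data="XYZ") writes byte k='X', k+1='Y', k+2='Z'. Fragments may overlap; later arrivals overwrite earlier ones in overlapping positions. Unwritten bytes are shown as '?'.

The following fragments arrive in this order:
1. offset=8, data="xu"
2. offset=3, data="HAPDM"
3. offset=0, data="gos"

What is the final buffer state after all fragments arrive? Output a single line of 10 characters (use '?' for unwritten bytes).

Fragment 1: offset=8 data="xu" -> buffer=????????xu
Fragment 2: offset=3 data="HAPDM" -> buffer=???HAPDMxu
Fragment 3: offset=0 data="gos" -> buffer=gosHAPDMxu

Answer: gosHAPDMxu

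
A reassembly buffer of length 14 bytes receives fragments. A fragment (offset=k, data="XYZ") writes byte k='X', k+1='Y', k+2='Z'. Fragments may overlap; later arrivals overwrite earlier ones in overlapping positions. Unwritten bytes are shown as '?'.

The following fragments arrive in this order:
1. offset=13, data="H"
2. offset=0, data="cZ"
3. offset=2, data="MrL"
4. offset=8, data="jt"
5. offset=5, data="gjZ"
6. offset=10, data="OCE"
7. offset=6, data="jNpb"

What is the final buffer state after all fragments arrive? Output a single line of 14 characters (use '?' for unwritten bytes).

Fragment 1: offset=13 data="H" -> buffer=?????????????H
Fragment 2: offset=0 data="cZ" -> buffer=cZ???????????H
Fragment 3: offset=2 data="MrL" -> buffer=cZMrL????????H
Fragment 4: offset=8 data="jt" -> buffer=cZMrL???jt???H
Fragment 5: offset=5 data="gjZ" -> buffer=cZMrLgjZjt???H
Fragment 6: offset=10 data="OCE" -> buffer=cZMrLgjZjtOCEH
Fragment 7: offset=6 data="jNpb" -> buffer=cZMrLgjNpbOCEH

Answer: cZMrLgjNpbOCEH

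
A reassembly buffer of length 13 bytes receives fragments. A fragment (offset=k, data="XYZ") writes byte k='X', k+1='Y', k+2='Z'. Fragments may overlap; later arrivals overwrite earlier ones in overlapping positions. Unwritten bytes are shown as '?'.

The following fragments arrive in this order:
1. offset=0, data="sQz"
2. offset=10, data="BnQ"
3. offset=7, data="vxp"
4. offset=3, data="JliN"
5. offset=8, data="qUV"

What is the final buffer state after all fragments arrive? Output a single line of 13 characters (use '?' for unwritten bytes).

Fragment 1: offset=0 data="sQz" -> buffer=sQz??????????
Fragment 2: offset=10 data="BnQ" -> buffer=sQz???????BnQ
Fragment 3: offset=7 data="vxp" -> buffer=sQz????vxpBnQ
Fragment 4: offset=3 data="JliN" -> buffer=sQzJliNvxpBnQ
Fragment 5: offset=8 data="qUV" -> buffer=sQzJliNvqUVnQ

Answer: sQzJliNvqUVnQ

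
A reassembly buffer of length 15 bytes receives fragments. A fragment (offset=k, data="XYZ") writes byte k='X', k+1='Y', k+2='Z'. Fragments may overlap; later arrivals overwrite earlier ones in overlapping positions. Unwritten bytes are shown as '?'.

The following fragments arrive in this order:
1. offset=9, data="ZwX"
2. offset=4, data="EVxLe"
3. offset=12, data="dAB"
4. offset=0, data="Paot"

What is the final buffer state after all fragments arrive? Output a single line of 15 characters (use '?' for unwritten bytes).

Answer: PaotEVxLeZwXdAB

Derivation:
Fragment 1: offset=9 data="ZwX" -> buffer=?????????ZwX???
Fragment 2: offset=4 data="EVxLe" -> buffer=????EVxLeZwX???
Fragment 3: offset=12 data="dAB" -> buffer=????EVxLeZwXdAB
Fragment 4: offset=0 data="Paot" -> buffer=PaotEVxLeZwXdAB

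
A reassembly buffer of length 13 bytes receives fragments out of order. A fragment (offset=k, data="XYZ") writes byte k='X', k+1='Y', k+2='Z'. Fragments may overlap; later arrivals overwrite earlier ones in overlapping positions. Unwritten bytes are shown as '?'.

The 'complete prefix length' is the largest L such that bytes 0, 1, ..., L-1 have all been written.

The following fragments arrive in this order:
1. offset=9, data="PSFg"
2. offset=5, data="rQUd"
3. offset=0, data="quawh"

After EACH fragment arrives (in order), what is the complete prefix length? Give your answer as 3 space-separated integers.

Fragment 1: offset=9 data="PSFg" -> buffer=?????????PSFg -> prefix_len=0
Fragment 2: offset=5 data="rQUd" -> buffer=?????rQUdPSFg -> prefix_len=0
Fragment 3: offset=0 data="quawh" -> buffer=quawhrQUdPSFg -> prefix_len=13

Answer: 0 0 13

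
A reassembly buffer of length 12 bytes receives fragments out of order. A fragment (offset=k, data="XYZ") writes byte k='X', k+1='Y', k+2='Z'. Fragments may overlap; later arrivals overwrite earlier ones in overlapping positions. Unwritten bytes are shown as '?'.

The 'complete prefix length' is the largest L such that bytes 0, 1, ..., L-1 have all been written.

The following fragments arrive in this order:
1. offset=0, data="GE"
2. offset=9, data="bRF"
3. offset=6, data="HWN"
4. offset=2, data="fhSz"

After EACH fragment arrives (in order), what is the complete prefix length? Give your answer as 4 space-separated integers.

Answer: 2 2 2 12

Derivation:
Fragment 1: offset=0 data="GE" -> buffer=GE?????????? -> prefix_len=2
Fragment 2: offset=9 data="bRF" -> buffer=GE???????bRF -> prefix_len=2
Fragment 3: offset=6 data="HWN" -> buffer=GE????HWNbRF -> prefix_len=2
Fragment 4: offset=2 data="fhSz" -> buffer=GEfhSzHWNbRF -> prefix_len=12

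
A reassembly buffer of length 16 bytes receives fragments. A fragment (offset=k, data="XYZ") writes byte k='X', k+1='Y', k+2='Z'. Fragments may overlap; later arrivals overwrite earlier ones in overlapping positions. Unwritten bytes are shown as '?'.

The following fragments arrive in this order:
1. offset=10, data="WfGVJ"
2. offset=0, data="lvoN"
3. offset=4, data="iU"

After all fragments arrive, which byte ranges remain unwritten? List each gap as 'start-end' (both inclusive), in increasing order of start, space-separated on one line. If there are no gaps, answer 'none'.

Answer: 6-9 15-15

Derivation:
Fragment 1: offset=10 len=5
Fragment 2: offset=0 len=4
Fragment 3: offset=4 len=2
Gaps: 6-9 15-15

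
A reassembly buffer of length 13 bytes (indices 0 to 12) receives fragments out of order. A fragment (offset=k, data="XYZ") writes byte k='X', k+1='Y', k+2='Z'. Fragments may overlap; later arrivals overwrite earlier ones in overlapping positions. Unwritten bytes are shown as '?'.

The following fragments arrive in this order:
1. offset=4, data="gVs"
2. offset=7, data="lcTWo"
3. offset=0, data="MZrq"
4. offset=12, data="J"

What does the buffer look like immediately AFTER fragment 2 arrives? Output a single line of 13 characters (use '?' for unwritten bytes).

Fragment 1: offset=4 data="gVs" -> buffer=????gVs??????
Fragment 2: offset=7 data="lcTWo" -> buffer=????gVslcTWo?

Answer: ????gVslcTWo?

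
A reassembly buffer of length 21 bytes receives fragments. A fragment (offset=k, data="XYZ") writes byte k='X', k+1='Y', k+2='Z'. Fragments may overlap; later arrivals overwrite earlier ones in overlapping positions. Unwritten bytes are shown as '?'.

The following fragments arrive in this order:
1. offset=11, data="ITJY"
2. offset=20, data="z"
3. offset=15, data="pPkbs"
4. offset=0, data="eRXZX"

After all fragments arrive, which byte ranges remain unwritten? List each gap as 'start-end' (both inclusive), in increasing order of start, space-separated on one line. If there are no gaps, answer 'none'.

Fragment 1: offset=11 len=4
Fragment 2: offset=20 len=1
Fragment 3: offset=15 len=5
Fragment 4: offset=0 len=5
Gaps: 5-10

Answer: 5-10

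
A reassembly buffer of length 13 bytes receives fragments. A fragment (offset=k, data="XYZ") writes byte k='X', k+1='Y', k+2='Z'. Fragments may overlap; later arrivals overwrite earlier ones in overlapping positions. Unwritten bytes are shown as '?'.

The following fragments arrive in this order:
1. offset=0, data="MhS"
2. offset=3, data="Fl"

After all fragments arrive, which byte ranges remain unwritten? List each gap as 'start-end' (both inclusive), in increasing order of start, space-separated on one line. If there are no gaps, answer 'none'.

Fragment 1: offset=0 len=3
Fragment 2: offset=3 len=2
Gaps: 5-12

Answer: 5-12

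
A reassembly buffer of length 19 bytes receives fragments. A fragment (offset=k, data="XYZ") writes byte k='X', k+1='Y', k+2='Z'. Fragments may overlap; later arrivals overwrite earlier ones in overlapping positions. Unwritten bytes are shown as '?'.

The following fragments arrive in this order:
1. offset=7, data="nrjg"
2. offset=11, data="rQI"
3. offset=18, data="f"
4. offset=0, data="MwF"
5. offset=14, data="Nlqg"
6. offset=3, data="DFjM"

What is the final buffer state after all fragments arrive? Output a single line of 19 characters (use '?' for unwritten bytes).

Fragment 1: offset=7 data="nrjg" -> buffer=???????nrjg????????
Fragment 2: offset=11 data="rQI" -> buffer=???????nrjgrQI?????
Fragment 3: offset=18 data="f" -> buffer=???????nrjgrQI????f
Fragment 4: offset=0 data="MwF" -> buffer=MwF????nrjgrQI????f
Fragment 5: offset=14 data="Nlqg" -> buffer=MwF????nrjgrQINlqgf
Fragment 6: offset=3 data="DFjM" -> buffer=MwFDFjMnrjgrQINlqgf

Answer: MwFDFjMnrjgrQINlqgf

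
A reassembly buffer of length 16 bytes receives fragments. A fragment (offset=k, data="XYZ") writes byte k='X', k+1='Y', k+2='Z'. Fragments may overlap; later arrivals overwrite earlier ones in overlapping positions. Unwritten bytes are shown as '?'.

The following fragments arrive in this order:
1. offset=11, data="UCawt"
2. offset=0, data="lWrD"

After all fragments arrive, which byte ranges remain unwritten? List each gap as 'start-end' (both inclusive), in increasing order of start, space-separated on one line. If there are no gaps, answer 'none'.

Answer: 4-10

Derivation:
Fragment 1: offset=11 len=5
Fragment 2: offset=0 len=4
Gaps: 4-10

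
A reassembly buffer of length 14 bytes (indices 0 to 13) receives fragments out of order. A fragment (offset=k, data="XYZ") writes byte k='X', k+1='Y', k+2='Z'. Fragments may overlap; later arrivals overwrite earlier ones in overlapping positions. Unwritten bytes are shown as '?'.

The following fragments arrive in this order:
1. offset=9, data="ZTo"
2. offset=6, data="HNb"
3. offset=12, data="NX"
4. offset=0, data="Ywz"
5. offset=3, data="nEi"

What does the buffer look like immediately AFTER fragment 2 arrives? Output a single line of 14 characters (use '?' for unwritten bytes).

Answer: ??????HNbZTo??

Derivation:
Fragment 1: offset=9 data="ZTo" -> buffer=?????????ZTo??
Fragment 2: offset=6 data="HNb" -> buffer=??????HNbZTo??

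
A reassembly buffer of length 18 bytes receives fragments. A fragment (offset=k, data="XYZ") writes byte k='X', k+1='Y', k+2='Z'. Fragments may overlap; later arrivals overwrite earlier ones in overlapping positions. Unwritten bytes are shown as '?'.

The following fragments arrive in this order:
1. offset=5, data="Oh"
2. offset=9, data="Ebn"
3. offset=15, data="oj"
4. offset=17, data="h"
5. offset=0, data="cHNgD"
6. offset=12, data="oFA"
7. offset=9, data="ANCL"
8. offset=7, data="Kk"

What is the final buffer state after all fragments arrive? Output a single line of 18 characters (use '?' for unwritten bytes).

Fragment 1: offset=5 data="Oh" -> buffer=?????Oh???????????
Fragment 2: offset=9 data="Ebn" -> buffer=?????Oh??Ebn??????
Fragment 3: offset=15 data="oj" -> buffer=?????Oh??Ebn???oj?
Fragment 4: offset=17 data="h" -> buffer=?????Oh??Ebn???ojh
Fragment 5: offset=0 data="cHNgD" -> buffer=cHNgDOh??Ebn???ojh
Fragment 6: offset=12 data="oFA" -> buffer=cHNgDOh??EbnoFAojh
Fragment 7: offset=9 data="ANCL" -> buffer=cHNgDOh??ANCLFAojh
Fragment 8: offset=7 data="Kk" -> buffer=cHNgDOhKkANCLFAojh

Answer: cHNgDOhKkANCLFAojh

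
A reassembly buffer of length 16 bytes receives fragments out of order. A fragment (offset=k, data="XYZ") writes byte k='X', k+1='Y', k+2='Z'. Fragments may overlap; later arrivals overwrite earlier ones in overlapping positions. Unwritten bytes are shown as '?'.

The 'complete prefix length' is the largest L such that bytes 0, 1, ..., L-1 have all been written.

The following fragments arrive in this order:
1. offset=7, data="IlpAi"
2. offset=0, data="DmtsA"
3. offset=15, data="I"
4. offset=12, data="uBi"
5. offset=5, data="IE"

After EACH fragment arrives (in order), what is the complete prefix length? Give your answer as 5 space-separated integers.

Answer: 0 5 5 5 16

Derivation:
Fragment 1: offset=7 data="IlpAi" -> buffer=???????IlpAi???? -> prefix_len=0
Fragment 2: offset=0 data="DmtsA" -> buffer=DmtsA??IlpAi???? -> prefix_len=5
Fragment 3: offset=15 data="I" -> buffer=DmtsA??IlpAi???I -> prefix_len=5
Fragment 4: offset=12 data="uBi" -> buffer=DmtsA??IlpAiuBiI -> prefix_len=5
Fragment 5: offset=5 data="IE" -> buffer=DmtsAIEIlpAiuBiI -> prefix_len=16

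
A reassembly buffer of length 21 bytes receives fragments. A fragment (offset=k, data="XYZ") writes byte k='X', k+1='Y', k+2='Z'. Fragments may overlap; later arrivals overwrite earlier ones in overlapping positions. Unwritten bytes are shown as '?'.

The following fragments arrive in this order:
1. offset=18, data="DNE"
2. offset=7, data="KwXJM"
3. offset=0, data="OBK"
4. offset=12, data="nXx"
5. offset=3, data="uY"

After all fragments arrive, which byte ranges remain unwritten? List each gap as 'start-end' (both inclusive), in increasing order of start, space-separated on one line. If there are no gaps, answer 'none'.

Answer: 5-6 15-17

Derivation:
Fragment 1: offset=18 len=3
Fragment 2: offset=7 len=5
Fragment 3: offset=0 len=3
Fragment 4: offset=12 len=3
Fragment 5: offset=3 len=2
Gaps: 5-6 15-17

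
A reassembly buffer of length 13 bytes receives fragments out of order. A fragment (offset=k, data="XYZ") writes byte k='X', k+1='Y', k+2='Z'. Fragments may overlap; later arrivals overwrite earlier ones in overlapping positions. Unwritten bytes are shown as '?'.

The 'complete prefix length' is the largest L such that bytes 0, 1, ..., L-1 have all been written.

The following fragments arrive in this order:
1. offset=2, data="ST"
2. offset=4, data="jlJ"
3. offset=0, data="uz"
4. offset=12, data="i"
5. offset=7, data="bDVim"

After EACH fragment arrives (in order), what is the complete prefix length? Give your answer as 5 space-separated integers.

Fragment 1: offset=2 data="ST" -> buffer=??ST????????? -> prefix_len=0
Fragment 2: offset=4 data="jlJ" -> buffer=??STjlJ?????? -> prefix_len=0
Fragment 3: offset=0 data="uz" -> buffer=uzSTjlJ?????? -> prefix_len=7
Fragment 4: offset=12 data="i" -> buffer=uzSTjlJ?????i -> prefix_len=7
Fragment 5: offset=7 data="bDVim" -> buffer=uzSTjlJbDVimi -> prefix_len=13

Answer: 0 0 7 7 13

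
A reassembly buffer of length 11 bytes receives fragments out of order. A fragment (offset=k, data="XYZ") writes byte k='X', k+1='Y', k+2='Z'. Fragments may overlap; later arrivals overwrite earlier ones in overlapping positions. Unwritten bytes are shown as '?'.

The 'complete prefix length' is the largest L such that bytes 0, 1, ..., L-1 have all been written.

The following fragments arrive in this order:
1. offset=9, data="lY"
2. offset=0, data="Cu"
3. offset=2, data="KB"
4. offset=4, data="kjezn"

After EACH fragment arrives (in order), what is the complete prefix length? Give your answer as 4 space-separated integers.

Fragment 1: offset=9 data="lY" -> buffer=?????????lY -> prefix_len=0
Fragment 2: offset=0 data="Cu" -> buffer=Cu???????lY -> prefix_len=2
Fragment 3: offset=2 data="KB" -> buffer=CuKB?????lY -> prefix_len=4
Fragment 4: offset=4 data="kjezn" -> buffer=CuKBkjeznlY -> prefix_len=11

Answer: 0 2 4 11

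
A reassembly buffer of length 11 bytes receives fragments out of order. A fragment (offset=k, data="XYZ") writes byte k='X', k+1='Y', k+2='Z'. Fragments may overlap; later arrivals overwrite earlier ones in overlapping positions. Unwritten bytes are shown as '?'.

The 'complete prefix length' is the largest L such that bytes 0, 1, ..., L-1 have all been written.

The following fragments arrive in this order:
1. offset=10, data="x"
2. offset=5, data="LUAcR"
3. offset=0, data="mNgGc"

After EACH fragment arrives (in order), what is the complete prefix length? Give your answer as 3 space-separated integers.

Answer: 0 0 11

Derivation:
Fragment 1: offset=10 data="x" -> buffer=??????????x -> prefix_len=0
Fragment 2: offset=5 data="LUAcR" -> buffer=?????LUAcRx -> prefix_len=0
Fragment 3: offset=0 data="mNgGc" -> buffer=mNgGcLUAcRx -> prefix_len=11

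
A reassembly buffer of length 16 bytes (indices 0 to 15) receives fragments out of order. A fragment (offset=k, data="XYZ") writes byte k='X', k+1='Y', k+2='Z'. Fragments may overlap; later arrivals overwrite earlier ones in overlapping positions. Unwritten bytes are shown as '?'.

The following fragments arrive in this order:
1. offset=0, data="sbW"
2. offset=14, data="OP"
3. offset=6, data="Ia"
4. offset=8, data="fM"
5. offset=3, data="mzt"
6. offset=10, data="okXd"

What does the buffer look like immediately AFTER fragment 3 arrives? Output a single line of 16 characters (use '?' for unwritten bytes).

Answer: sbW???Ia??????OP

Derivation:
Fragment 1: offset=0 data="sbW" -> buffer=sbW?????????????
Fragment 2: offset=14 data="OP" -> buffer=sbW???????????OP
Fragment 3: offset=6 data="Ia" -> buffer=sbW???Ia??????OP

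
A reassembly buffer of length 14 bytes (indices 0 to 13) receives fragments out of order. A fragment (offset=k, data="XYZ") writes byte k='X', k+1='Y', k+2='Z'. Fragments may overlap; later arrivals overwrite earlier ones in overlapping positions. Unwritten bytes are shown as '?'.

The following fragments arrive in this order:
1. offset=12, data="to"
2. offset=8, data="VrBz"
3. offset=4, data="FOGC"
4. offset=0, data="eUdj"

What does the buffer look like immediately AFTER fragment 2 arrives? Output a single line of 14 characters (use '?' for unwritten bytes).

Fragment 1: offset=12 data="to" -> buffer=????????????to
Fragment 2: offset=8 data="VrBz" -> buffer=????????VrBzto

Answer: ????????VrBzto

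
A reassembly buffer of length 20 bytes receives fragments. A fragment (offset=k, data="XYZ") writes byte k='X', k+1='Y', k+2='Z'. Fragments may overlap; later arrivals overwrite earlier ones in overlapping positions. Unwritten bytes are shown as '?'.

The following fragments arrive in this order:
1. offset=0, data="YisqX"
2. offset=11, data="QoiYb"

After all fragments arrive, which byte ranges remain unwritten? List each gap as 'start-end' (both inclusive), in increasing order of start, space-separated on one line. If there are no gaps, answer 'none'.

Answer: 5-10 16-19

Derivation:
Fragment 1: offset=0 len=5
Fragment 2: offset=11 len=5
Gaps: 5-10 16-19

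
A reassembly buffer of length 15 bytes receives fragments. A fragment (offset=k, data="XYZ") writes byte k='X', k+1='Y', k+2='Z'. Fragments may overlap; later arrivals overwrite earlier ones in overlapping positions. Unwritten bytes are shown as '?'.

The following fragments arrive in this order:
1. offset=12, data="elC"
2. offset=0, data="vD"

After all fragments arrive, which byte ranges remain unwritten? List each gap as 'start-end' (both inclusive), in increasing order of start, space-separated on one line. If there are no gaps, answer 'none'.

Answer: 2-11

Derivation:
Fragment 1: offset=12 len=3
Fragment 2: offset=0 len=2
Gaps: 2-11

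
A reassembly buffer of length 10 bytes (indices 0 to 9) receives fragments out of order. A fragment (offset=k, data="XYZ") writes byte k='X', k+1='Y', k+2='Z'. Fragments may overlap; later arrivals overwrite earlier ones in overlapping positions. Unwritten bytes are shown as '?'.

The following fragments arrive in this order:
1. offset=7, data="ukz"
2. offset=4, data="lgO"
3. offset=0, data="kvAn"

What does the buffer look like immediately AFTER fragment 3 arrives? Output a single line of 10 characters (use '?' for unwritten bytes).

Answer: kvAnlgOukz

Derivation:
Fragment 1: offset=7 data="ukz" -> buffer=???????ukz
Fragment 2: offset=4 data="lgO" -> buffer=????lgOukz
Fragment 3: offset=0 data="kvAn" -> buffer=kvAnlgOukz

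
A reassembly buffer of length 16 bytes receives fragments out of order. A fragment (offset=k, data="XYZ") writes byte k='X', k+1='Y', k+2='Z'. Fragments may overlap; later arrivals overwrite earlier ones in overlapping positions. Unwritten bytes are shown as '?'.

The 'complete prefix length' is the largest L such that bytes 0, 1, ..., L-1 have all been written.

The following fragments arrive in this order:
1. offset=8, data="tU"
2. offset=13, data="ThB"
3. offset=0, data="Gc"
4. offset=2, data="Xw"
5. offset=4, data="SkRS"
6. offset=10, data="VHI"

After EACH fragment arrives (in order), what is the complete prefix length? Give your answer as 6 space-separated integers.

Fragment 1: offset=8 data="tU" -> buffer=????????tU?????? -> prefix_len=0
Fragment 2: offset=13 data="ThB" -> buffer=????????tU???ThB -> prefix_len=0
Fragment 3: offset=0 data="Gc" -> buffer=Gc??????tU???ThB -> prefix_len=2
Fragment 4: offset=2 data="Xw" -> buffer=GcXw????tU???ThB -> prefix_len=4
Fragment 5: offset=4 data="SkRS" -> buffer=GcXwSkRStU???ThB -> prefix_len=10
Fragment 6: offset=10 data="VHI" -> buffer=GcXwSkRStUVHIThB -> prefix_len=16

Answer: 0 0 2 4 10 16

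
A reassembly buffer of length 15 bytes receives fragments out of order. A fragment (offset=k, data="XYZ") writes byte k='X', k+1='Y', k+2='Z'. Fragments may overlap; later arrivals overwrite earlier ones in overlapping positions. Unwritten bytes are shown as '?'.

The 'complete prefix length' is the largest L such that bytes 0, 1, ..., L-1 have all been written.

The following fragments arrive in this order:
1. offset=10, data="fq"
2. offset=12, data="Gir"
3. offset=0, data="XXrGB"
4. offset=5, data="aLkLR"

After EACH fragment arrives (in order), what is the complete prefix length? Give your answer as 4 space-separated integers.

Fragment 1: offset=10 data="fq" -> buffer=??????????fq??? -> prefix_len=0
Fragment 2: offset=12 data="Gir" -> buffer=??????????fqGir -> prefix_len=0
Fragment 3: offset=0 data="XXrGB" -> buffer=XXrGB?????fqGir -> prefix_len=5
Fragment 4: offset=5 data="aLkLR" -> buffer=XXrGBaLkLRfqGir -> prefix_len=15

Answer: 0 0 5 15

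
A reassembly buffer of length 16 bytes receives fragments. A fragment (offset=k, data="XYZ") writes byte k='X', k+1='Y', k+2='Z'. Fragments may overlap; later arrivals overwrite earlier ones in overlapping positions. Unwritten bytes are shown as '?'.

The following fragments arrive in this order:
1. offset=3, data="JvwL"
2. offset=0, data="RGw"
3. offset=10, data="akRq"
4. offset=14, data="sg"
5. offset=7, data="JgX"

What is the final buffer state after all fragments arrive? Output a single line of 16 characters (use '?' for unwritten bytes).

Fragment 1: offset=3 data="JvwL" -> buffer=???JvwL?????????
Fragment 2: offset=0 data="RGw" -> buffer=RGwJvwL?????????
Fragment 3: offset=10 data="akRq" -> buffer=RGwJvwL???akRq??
Fragment 4: offset=14 data="sg" -> buffer=RGwJvwL???akRqsg
Fragment 5: offset=7 data="JgX" -> buffer=RGwJvwLJgXakRqsg

Answer: RGwJvwLJgXakRqsg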